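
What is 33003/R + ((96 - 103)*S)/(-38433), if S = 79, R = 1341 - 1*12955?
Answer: -1261981757/446360862 ≈ -2.8273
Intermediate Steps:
R = -11614 (R = 1341 - 12955 = -11614)
33003/R + ((96 - 103)*S)/(-38433) = 33003/(-11614) + ((96 - 103)*79)/(-38433) = 33003*(-1/11614) - 7*79*(-1/38433) = -33003/11614 - 553*(-1/38433) = -33003/11614 + 553/38433 = -1261981757/446360862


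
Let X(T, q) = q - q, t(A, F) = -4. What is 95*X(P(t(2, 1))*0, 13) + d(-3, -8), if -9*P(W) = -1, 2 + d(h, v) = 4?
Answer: 2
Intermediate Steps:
d(h, v) = 2 (d(h, v) = -2 + 4 = 2)
P(W) = ⅑ (P(W) = -⅑*(-1) = ⅑)
X(T, q) = 0
95*X(P(t(2, 1))*0, 13) + d(-3, -8) = 95*0 + 2 = 0 + 2 = 2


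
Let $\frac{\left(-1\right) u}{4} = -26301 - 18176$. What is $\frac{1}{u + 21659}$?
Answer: $\frac{1}{199567} \approx 5.0109 \cdot 10^{-6}$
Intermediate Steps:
$u = 177908$ ($u = - 4 \left(-26301 - 18176\right) = \left(-4\right) \left(-44477\right) = 177908$)
$\frac{1}{u + 21659} = \frac{1}{177908 + 21659} = \frac{1}{199567}$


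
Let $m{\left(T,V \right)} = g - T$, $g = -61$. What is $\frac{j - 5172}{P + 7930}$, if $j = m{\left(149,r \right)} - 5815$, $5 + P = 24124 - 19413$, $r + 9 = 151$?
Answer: $- \frac{11197}{12636} \approx -0.88612$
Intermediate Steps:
$r = 142$ ($r = -9 + 151 = 142$)
$P = 4706$ ($P = -5 + \left(24124 - 19413\right) = -5 + 4711 = 4706$)
$m{\left(T,V \right)} = -61 - T$
$j = -6025$ ($j = \left(-61 - 149\right) - 5815 = -210 - 5815 = -6025$)
$\frac{j - 5172}{P + 7930} = \frac{-6025 - 5172}{4706 + 7930} = - \frac{11197}{12636}$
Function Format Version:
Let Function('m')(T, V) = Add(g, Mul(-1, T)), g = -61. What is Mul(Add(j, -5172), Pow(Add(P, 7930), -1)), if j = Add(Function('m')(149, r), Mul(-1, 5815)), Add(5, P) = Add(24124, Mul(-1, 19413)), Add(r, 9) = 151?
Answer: Rational(-11197, 12636) ≈ -0.88612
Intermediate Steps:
r = 142 (r = Add(-9, 151) = 142)
P = 4706 (P = Add(-5, Add(24124, Mul(-1, 19413))) = Add(-5, Add(24124, -19413)) = Add(-5, 4711) = 4706)
Function('m')(T, V) = Add(-61, Mul(-1, T))
j = -6025 (j = Add(Add(-61, Mul(-1, 149)), Mul(-1, 5815)) = Add(Add(-61, -149), -5815) = Add(-210, -5815) = -6025)
Mul(Add(j, -5172), Pow(Add(P, 7930), -1)) = Mul(Add(-6025, -5172), Pow(Add(4706, 7930), -1)) = Mul(-11197, Pow(12636, -1)) = Mul(-11197, Rational(1, 12636)) = Rational(-11197, 12636)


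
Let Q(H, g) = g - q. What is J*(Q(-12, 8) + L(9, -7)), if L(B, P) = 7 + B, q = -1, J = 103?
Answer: 2575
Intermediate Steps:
Q(H, g) = 1 + g (Q(H, g) = g - 1*(-1) = g + 1 = 1 + g)
J*(Q(-12, 8) + L(9, -7)) = 103*((1 + 8) + (7 + 9)) = 103*(9 + 16) = 103*25 = 2575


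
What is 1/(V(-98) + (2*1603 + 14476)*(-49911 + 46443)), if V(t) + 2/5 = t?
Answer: -5/306606372 ≈ -1.6308e-8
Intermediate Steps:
V(t) = -2/5 + t
1/(V(-98) + (2*1603 + 14476)*(-49911 + 46443)) = 1/((-2/5 - 98) + (2*1603 + 14476)*(-49911 + 46443)) = 1/(-492/5 + (3206 + 14476)*(-3468)) = 1/(-492/5 + 17682*(-3468)) = 1/(-492/5 - 61321176) = 1/(-306606372/5) = -5/306606372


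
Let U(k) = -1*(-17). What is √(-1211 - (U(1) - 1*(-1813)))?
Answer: I*√3041 ≈ 55.145*I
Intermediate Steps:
U(k) = 17
√(-1211 - (U(1) - 1*(-1813))) = √(-1211 - (17 - 1*(-1813))) = √(-1211 - (17 + 1813)) = √(-1211 - 1*1830) = √(-1211 - 1830) = √(-3041) = I*√3041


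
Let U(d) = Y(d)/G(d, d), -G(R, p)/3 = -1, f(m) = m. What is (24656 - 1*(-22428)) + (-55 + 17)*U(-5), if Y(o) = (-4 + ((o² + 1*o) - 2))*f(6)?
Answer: 46020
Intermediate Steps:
G(R, p) = 3 (G(R, p) = -3*(-1) = 3)
Y(o) = -36 + 6*o + 6*o² (Y(o) = (-4 + ((o² + 1*o) - 2))*6 = (-4 + ((o² + o) - 2))*6 = (-4 + ((o + o²) - 2))*6 = (-4 + (-2 + o + o²))*6 = (-6 + o + o²)*6 = -36 + 6*o + 6*o²)
U(d) = -12 + 2*d + 2*d² (U(d) = (-36 + 6*d + 6*d²)/3 = (-36 + 6*d + 6*d²)*(⅓) = -12 + 2*d + 2*d²)
(24656 - 1*(-22428)) + (-55 + 17)*U(-5) = (24656 - 1*(-22428)) + (-55 + 17)*(-12 + 2*(-5) + 2*(-5)²) = (24656 + 22428) - 38*(-12 - 10 + 2*25) = 47084 - 38*(-12 - 10 + 50) = 47084 - 38*28 = 47084 - 1064 = 46020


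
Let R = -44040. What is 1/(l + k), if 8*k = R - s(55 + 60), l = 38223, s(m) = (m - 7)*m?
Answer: 2/62331 ≈ 3.2087e-5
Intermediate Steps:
s(m) = m*(-7 + m) (s(m) = (-7 + m)*m = m*(-7 + m))
k = -14115/2 (k = (-44040 - (55 + 60)*(-7 + (55 + 60)))/8 = (-44040 - 115*(-7 + 115))/8 = (-44040 - 115*108)/8 = (-44040 - 1*12420)/8 = (-44040 - 12420)/8 = (⅛)*(-56460) = -14115/2 ≈ -7057.5)
1/(l + k) = 1/(38223 - 14115/2) = 1/(62331/2) = 2/62331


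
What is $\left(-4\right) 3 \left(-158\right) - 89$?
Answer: $1807$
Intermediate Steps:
$\left(-4\right) 3 \left(-158\right) - 89 = \left(-12\right) \left(-158\right) - 89 = 1896 - 89 = 1807$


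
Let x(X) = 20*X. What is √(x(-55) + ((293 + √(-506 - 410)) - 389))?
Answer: √(-1196 + 2*I*√229) ≈ 0.4375 + 34.586*I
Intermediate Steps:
√(x(-55) + ((293 + √(-506 - 410)) - 389)) = √(20*(-55) + ((293 + √(-506 - 410)) - 389)) = √(-1100 + ((293 + √(-916)) - 389)) = √(-1100 + ((293 + 2*I*√229) - 389)) = √(-1100 + (-96 + 2*I*√229)) = √(-1196 + 2*I*√229)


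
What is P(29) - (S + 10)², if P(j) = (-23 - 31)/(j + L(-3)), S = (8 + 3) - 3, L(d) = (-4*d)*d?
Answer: -2214/7 ≈ -316.29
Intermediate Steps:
L(d) = -4*d²
S = 8 (S = 11 - 3 = 8)
P(j) = -54/(-36 + j) (P(j) = (-23 - 31)/(j - 4*(-3)²) = -54/(j - 4*9) = -54/(j - 36) = -54/(-36 + j))
P(29) - (S + 10)² = -54/(-36 + 29) - (8 + 10)² = -54/(-7) - 1*18² = -54*(-⅐) - 1*324 = 54/7 - 324 = -2214/7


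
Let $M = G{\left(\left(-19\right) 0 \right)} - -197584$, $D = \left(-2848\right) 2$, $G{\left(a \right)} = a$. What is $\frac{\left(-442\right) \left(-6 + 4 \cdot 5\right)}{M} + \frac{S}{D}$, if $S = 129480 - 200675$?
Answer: $\frac{876984127}{70339904} \approx 12.468$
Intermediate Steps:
$S = -71195$ ($S = 129480 - 200675 = -71195$)
$D = -5696$
$M = 197584$ ($M = \left(-19\right) 0 - -197584 = 0 + 197584 = 197584$)
$\frac{\left(-442\right) \left(-6 + 4 \cdot 5\right)}{M} + \frac{S}{D} = \frac{\left(-442\right) \left(-6 + 4 \cdot 5\right)}{197584} - \frac{71195}{-5696} = - 442 \left(-6 + 20\right) \frac{1}{197584} - - \frac{71195}{5696} = \left(-442\right) 14 \cdot \frac{1}{197584} + \frac{71195}{5696} = \left(-6188\right) \frac{1}{197584} + \frac{71195}{5696} = - \frac{1547}{49396} + \frac{71195}{5696} = \frac{876984127}{70339904}$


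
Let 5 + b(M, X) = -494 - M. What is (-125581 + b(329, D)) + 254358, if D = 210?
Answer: 127949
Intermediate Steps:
b(M, X) = -499 - M (b(M, X) = -5 + (-494 - M) = -499 - M)
(-125581 + b(329, D)) + 254358 = (-125581 + (-499 - 1*329)) + 254358 = (-125581 + (-499 - 329)) + 254358 = (-125581 - 828) + 254358 = -126409 + 254358 = 127949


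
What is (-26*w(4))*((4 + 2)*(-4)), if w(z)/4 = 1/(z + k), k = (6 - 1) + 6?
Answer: 832/5 ≈ 166.40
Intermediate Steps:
k = 11 (k = 5 + 6 = 11)
w(z) = 4/(11 + z) (w(z) = 4/(z + 11) = 4/(11 + z))
(-26*w(4))*((4 + 2)*(-4)) = (-104/(11 + 4))*((4 + 2)*(-4)) = (-104/15)*(6*(-4)) = -104/15*(-24) = 832/5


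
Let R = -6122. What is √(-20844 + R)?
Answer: I*√26966 ≈ 164.21*I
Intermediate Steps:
√(-20844 + R) = √(-20844 - 6122) = √(-26966) = I*√26966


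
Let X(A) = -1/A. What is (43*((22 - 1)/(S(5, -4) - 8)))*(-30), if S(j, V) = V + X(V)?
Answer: 108360/47 ≈ 2305.5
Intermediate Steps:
S(j, V) = V - 1/V
(43*((22 - 1)/(S(5, -4) - 8)))*(-30) = (43*((22 - 1)/((-4 - 1/(-4)) - 8)))*(-30) = (43*(21/((-4 - 1*(-¼)) - 8)))*(-30) = (43*(21/((-4 + ¼) - 8)))*(-30) = (43*(21/(-15/4 - 8)))*(-30) = (43*(21/(-47/4)))*(-30) = (43*(21*(-4/47)))*(-30) = (43*(-84/47))*(-30) = -3612/47*(-30) = 108360/47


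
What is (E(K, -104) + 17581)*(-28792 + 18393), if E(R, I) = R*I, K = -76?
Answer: -265018515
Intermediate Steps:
E(R, I) = I*R
(E(K, -104) + 17581)*(-28792 + 18393) = (-104*(-76) + 17581)*(-28792 + 18393) = (7904 + 17581)*(-10399) = 25485*(-10399) = -265018515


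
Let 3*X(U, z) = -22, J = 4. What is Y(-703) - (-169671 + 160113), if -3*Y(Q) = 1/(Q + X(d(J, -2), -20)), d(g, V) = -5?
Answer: 20368099/2131 ≈ 9558.0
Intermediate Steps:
X(U, z) = -22/3 (X(U, z) = (1/3)*(-22) = -22/3)
Y(Q) = -1/(3*(-22/3 + Q)) (Y(Q) = -1/(3*(Q - 22/3)) = -1/(3*(-22/3 + Q)))
Y(-703) - (-169671 + 160113) = -1/(-22 + 3*(-703)) - (-169671 + 160113) = -1/(-22 - 2109) - 1*(-9558) = -1/(-2131) + 9558 = -1*(-1/2131) + 9558 = 1/2131 + 9558 = 20368099/2131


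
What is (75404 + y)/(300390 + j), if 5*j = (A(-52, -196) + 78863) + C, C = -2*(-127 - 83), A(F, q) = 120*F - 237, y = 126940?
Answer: 252930/393689 ≈ 0.64246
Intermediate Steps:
A(F, q) = -237 + 120*F
C = 420 (C = -2*(-210) = 420)
j = 72806/5 (j = (((-237 + 120*(-52)) + 78863) + 420)/5 = (((-237 - 6240) + 78863) + 420)/5 = ((-6477 + 78863) + 420)/5 = (72386 + 420)/5 = (⅕)*72806 = 72806/5 ≈ 14561.)
(75404 + y)/(300390 + j) = (75404 + 126940)/(300390 + 72806/5) = 202344/(1574756/5) = 202344*(5/1574756) = 252930/393689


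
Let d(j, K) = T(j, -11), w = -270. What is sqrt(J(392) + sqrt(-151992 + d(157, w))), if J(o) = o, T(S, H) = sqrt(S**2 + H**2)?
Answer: sqrt(392 + I*sqrt(151992 - sqrt(24770))) ≈ 21.734 + 8.9644*I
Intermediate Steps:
T(S, H) = sqrt(H**2 + S**2)
d(j, K) = sqrt(121 + j**2) (d(j, K) = sqrt((-11)**2 + j**2) = sqrt(121 + j**2))
sqrt(J(392) + sqrt(-151992 + d(157, w))) = sqrt(392 + sqrt(-151992 + sqrt(121 + 157**2))) = sqrt(392 + sqrt(-151992 + sqrt(121 + 24649))) = sqrt(392 + sqrt(-151992 + sqrt(24770)))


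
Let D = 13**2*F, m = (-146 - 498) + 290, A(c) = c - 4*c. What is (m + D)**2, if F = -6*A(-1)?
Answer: 11532816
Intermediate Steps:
A(c) = -3*c
F = -18 (F = -(-18)*(-1) = -6*3 = -18)
m = -354 (m = -644 + 290 = -354)
D = -3042 (D = 13**2*(-18) = 169*(-18) = -3042)
(m + D)**2 = (-354 - 3042)**2 = (-3396)**2 = 11532816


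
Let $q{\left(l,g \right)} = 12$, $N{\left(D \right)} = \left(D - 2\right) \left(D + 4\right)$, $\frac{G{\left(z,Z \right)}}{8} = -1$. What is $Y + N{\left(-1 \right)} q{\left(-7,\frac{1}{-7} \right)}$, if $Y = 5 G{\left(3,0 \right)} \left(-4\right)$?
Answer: $52$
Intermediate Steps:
$G{\left(z,Z \right)} = -8$ ($G{\left(z,Z \right)} = 8 \left(-1\right) = -8$)
$N{\left(D \right)} = \left(-2 + D\right) \left(4 + D\right)$
$Y = 160$ ($Y = 5 \left(-8\right) \left(-4\right) = \left(-40\right) \left(-4\right) = 160$)
$Y + N{\left(-1 \right)} q{\left(-7,\frac{1}{-7} \right)} = 160 + \left(-8 + \left(-1\right)^{2} + 2 \left(-1\right)\right) 12 = 160 + \left(-8 + 1 - 2\right) 12 = 160 - 108 = 52$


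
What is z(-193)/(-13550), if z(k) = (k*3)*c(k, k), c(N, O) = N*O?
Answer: 21567171/13550 ≈ 1591.7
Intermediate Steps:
z(k) = 3*k³ (z(k) = (k*3)*(k*k) = (3*k)*k² = 3*k³)
z(-193)/(-13550) = (3*(-193)³)/(-13550) = (3*(-7189057))*(-1/13550) = -21567171*(-1/13550) = 21567171/13550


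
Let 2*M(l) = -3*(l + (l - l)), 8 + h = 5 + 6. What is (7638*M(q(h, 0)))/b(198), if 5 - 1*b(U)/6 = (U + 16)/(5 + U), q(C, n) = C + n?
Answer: -258419/178 ≈ -1451.8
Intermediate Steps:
h = 3 (h = -8 + (5 + 6) = -8 + 11 = 3)
M(l) = -3*l/2 (M(l) = (-3*(l + (l - l)))/2 = (-3*(l + 0))/2 = (-3*l)/2 = -3*l/2)
b(U) = 30 - 6*(16 + U)/(5 + U) (b(U) = 30 - 6*(U + 16)/(5 + U) = 30 - 6*(16 + U)/(5 + U))
(7638*M(q(h, 0)))/b(198) = (7638*(-3*(3 + 0)/2))/((6*(9 + 4*198)/(5 + 198))) = (7638*(-3/2*3))/((6*(9 + 792)/203)) = (7638*(-9/2))/((6*(1/203)*801)) = -34371/4806/203 = -34371*203/4806 = -258419/178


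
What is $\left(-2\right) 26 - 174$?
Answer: $-226$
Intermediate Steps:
$\left(-2\right) 26 - 174 = -52 - 174 = -226$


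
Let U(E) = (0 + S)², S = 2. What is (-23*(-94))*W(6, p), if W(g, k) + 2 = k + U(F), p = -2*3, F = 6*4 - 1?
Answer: -8648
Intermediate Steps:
F = 23 (F = 24 - 1 = 23)
p = -6
U(E) = 4 (U(E) = (0 + 2)² = 2² = 4)
W(g, k) = 2 + k (W(g, k) = -2 + (k + 4) = -2 + (4 + k) = 2 + k)
(-23*(-94))*W(6, p) = (-23*(-94))*(2 - 6) = 2162*(-4) = -8648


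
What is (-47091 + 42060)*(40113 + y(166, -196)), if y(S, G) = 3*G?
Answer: -198850275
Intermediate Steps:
(-47091 + 42060)*(40113 + y(166, -196)) = (-47091 + 42060)*(40113 + 3*(-196)) = -5031*(40113 - 588) = -5031*39525 = -198850275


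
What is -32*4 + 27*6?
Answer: 34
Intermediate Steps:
-32*4 + 27*6 = -128 + 162 = 34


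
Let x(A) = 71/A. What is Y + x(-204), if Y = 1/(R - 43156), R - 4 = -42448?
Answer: -1519451/4365600 ≈ -0.34805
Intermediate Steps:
R = -42444 (R = 4 - 42448 = -42444)
Y = -1/85600 (Y = 1/(-42444 - 43156) = 1/(-85600) = -1/85600 ≈ -1.1682e-5)
Y + x(-204) = -1/85600 + 71/(-204) = -1/85600 + 71*(-1/204) = -1/85600 - 71/204 = -1519451/4365600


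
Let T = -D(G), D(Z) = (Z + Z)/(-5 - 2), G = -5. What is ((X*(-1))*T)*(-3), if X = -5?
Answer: 150/7 ≈ 21.429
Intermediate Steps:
D(Z) = -2*Z/7 (D(Z) = (2*Z)/(-7) = (2*Z)*(-⅐) = -2*Z/7)
T = -10/7 (T = -(-2)*(-5)/7 = -1*10/7 = -10/7 ≈ -1.4286)
((X*(-1))*T)*(-3) = (-5*(-1)*(-10/7))*(-3) = (5*(-10/7))*(-3) = -50/7*(-3) = 150/7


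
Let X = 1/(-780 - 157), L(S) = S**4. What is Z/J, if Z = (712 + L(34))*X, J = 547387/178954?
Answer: -239270087792/512901619 ≈ -466.50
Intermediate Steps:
J = 547387/178954 (J = 547387*(1/178954) = 547387/178954 ≈ 3.0588)
X = -1/937 (X = 1/(-937) = -1/937 ≈ -0.0010672)
Z = -1337048/937 (Z = (712 + 34**4)*(-1/937) = (712 + 1336336)*(-1/937) = 1337048*(-1/937) = -1337048/937 ≈ -1426.9)
Z/J = -1337048/(937*547387/178954) = -1337048/937*178954/547387 = -239270087792/512901619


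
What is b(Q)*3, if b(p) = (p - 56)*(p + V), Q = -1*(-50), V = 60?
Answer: -1980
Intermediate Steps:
Q = 50
b(p) = (-56 + p)*(60 + p) (b(p) = (p - 56)*(p + 60) = (-56 + p)*(60 + p))
b(Q)*3 = (-3360 + 50² + 4*50)*3 = (-3360 + 2500 + 200)*3 = -660*3 = -1980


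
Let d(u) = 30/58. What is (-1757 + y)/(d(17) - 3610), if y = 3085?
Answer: -38512/104675 ≈ -0.36792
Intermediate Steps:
d(u) = 15/29 (d(u) = 30*(1/58) = 15/29)
(-1757 + y)/(d(17) - 3610) = (-1757 + 3085)/(15/29 - 3610) = 1328/(-104675/29) = 1328*(-29/104675) = -38512/104675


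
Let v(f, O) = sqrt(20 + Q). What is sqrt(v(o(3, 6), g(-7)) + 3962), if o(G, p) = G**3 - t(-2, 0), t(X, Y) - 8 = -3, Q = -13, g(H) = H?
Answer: sqrt(3962 + sqrt(7)) ≈ 62.965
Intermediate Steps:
t(X, Y) = 5 (t(X, Y) = 8 - 3 = 5)
o(G, p) = -5 + G**3 (o(G, p) = G**3 - 1*5 = G**3 - 5 = -5 + G**3)
v(f, O) = sqrt(7) (v(f, O) = sqrt(20 - 13) = sqrt(7))
sqrt(v(o(3, 6), g(-7)) + 3962) = sqrt(sqrt(7) + 3962) = sqrt(3962 + sqrt(7))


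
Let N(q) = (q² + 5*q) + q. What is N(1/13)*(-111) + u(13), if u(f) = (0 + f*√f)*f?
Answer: -8769/169 + 169*√13 ≈ 557.45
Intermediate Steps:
N(q) = q² + 6*q
u(f) = f^(5/2) (u(f) = (0 + f^(3/2))*f = f^(3/2)*f = f^(5/2))
N(1/13)*(-111) + u(13) = ((6 + 1/13)/13)*(-111) + 13^(5/2) = ((6 + 1/13)/13)*(-111) + 169*√13 = ((1/13)*(79/13))*(-111) + 169*√13 = (79/169)*(-111) + 169*√13 = -8769/169 + 169*√13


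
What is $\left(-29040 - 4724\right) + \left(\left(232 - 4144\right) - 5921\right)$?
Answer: $-43597$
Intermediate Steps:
$\left(-29040 - 4724\right) + \left(\left(232 - 4144\right) - 5921\right) = -33764 - 9833 = -43597$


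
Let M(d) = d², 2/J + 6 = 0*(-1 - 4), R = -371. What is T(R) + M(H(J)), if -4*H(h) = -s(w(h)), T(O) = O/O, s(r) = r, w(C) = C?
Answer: 145/144 ≈ 1.0069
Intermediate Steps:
J = -⅓ (J = 2/(-6 + 0*(-1 - 4)) = 2/(-6 + 0*(-5)) = 2/(-6 + 0) = 2/(-6) = 2*(-⅙) = -⅓ ≈ -0.33333)
T(O) = 1
H(h) = h/4 (H(h) = -(-1)*h/4 = h/4)
T(R) + M(H(J)) = 1 + ((¼)*(-⅓))² = 1 + (-1/12)² = 1 + 1/144 = 145/144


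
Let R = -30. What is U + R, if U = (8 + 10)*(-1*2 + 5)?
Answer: 24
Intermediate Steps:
U = 54 (U = 18*(-2 + 5) = 18*3 = 54)
U + R = 54 - 30 = 24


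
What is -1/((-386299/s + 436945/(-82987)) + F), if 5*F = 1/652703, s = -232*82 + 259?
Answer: -6557564099043/100467931091125 ≈ -0.065270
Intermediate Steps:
s = -18765 (s = -19024 + 259 = -18765)
F = 1/3263515 (F = (⅕)/652703 = (⅕)*(1/652703) = 1/3263515 ≈ 3.0642e-7)
-1/((-386299/s + 436945/(-82987)) + F) = -1/((-386299/(-18765) + 436945/(-82987)) + 1/3263515) = -1/((-386299*(-1/18765) + 436945*(-1/82987)) + 1/3263515) = -1/((386299/18765 - 14095/2677) + 1/3263515) = -1/(769629748/50233905 + 1/3263515) = -1/100467931091125/6557564099043 = -1*6557564099043/100467931091125 = -6557564099043/100467931091125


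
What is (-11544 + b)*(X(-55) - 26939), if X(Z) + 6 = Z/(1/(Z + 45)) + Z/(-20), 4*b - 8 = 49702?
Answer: -186540423/8 ≈ -2.3318e+7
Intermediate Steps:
b = 24855/2 (b = 2 + (¼)*49702 = 2 + 24851/2 = 24855/2 ≈ 12428.)
X(Z) = -6 - Z/20 + Z*(45 + Z) (X(Z) = -6 + (Z/(1/(Z + 45)) + Z/(-20)) = -6 + (Z/(1/(45 + Z)) + Z*(-1/20)) = -6 + (Z*(45 + Z) - Z/20) = -6 + (-Z/20 + Z*(45 + Z)) = -6 - Z/20 + Z*(45 + Z))
(-11544 + b)*(X(-55) - 26939) = (-11544 + 24855/2)*((-6 + (-55)² + (899/20)*(-55)) - 26939) = 1767*((-6 + 3025 - 9889/4) - 26939)/2 = 1767*(2187/4 - 26939)/2 = (1767/2)*(-105569/4) = -186540423/8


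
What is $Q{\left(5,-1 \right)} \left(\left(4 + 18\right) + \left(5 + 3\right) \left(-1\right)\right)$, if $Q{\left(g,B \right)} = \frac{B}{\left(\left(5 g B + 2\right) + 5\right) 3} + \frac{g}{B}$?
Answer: $- \frac{1883}{27} \approx -69.741$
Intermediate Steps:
$Q{\left(g,B \right)} = \frac{B}{21 + 15 B g} + \frac{g}{B}$ ($Q{\left(g,B \right)} = \frac{B}{\left(\left(5 B g + 2\right) + 5\right) 3} + \frac{g}{B} = \frac{B}{\left(\left(2 + 5 B g\right) + 5\right) 3} + \frac{g}{B} = \frac{B}{\left(7 + 5 B g\right) 3} + \frac{g}{B} = \frac{B}{21 + 15 B g} + \frac{g}{B}$)
$Q{\left(5,-1 \right)} \left(\left(4 + 18\right) + \left(5 + 3\right) \left(-1\right)\right) = \frac{\left(-1\right)^{2} + 21 \cdot 5 + 15 \left(-1\right) 5^{2}}{3 \left(-1\right) \left(7 + 5 \left(-1\right) 5\right)} \left(\left(4 + 18\right) + \left(5 + 3\right) \left(-1\right)\right) = \frac{1}{3} \left(-1\right) \frac{1}{7 - 25} \left(1 + 105 + 15 \left(-1\right) 25\right) \left(22 + 8 \left(-1\right)\right) = \frac{1}{3} \left(-1\right) \frac{1}{-18} \left(1 + 105 - 375\right) \left(22 - 8\right) = \frac{1}{3} \left(-1\right) \left(- \frac{1}{18}\right) \left(-269\right) 14 = \left(- \frac{269}{54}\right) 14 = - \frac{1883}{27}$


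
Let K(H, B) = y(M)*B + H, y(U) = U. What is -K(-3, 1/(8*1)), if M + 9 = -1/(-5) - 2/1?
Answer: 87/20 ≈ 4.3500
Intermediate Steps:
M = -54/5 (M = -9 + (-1/(-5) - 2/1) = -9 + (-1*(-1/5) - 2*1) = -9 + (1/5 - 2) = -9 - 9/5 = -54/5 ≈ -10.800)
K(H, B) = H - 54*B/5 (K(H, B) = -54*B/5 + H = H - 54*B/5)
-K(-3, 1/(8*1)) = -(-3 - 54/(5*(8*1))) = -(-3 - 54/5/8) = -(-3 - 54/5*1/8) = -(-3 - 27/20) = -1*(-87/20) = 87/20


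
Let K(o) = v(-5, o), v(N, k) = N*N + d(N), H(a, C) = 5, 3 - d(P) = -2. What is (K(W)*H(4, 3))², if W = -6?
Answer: 22500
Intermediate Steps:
d(P) = 5 (d(P) = 3 - 1*(-2) = 3 + 2 = 5)
v(N, k) = 5 + N² (v(N, k) = N*N + 5 = N² + 5 = 5 + N²)
K(o) = 30 (K(o) = 5 + (-5)² = 5 + 25 = 30)
(K(W)*H(4, 3))² = (30*5)² = 150² = 22500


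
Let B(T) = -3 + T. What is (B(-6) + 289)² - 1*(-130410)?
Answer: 208810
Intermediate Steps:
(B(-6) + 289)² - 1*(-130410) = ((-3 - 6) + 289)² - 1*(-130410) = (-9 + 289)² + 130410 = 280² + 130410 = 78400 + 130410 = 208810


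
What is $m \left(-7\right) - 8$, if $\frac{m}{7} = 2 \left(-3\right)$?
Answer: $286$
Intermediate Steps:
$m = -42$ ($m = 7 \cdot 2 \left(-3\right) = 7 \left(-6\right) = -42$)
$m \left(-7\right) - 8 = \left(-42\right) \left(-7\right) - 8 = 294 - 8 = 286$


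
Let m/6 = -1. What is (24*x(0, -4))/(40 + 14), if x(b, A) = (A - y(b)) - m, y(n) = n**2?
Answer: 8/9 ≈ 0.88889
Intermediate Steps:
m = -6 (m = 6*(-1) = -6)
x(b, A) = 6 + A - b**2 (x(b, A) = (A - b**2) - 1*(-6) = (A - b**2) + 6 = 6 + A - b**2)
(24*x(0, -4))/(40 + 14) = (24*(6 - 4 - 1*0**2))/(40 + 14) = (24*(6 - 4 - 1*0))/54 = (24*(6 - 4 + 0))*(1/54) = (24*2)*(1/54) = 48*(1/54) = 8/9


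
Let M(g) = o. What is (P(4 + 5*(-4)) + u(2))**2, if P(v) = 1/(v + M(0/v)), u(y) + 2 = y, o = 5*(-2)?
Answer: 1/676 ≈ 0.0014793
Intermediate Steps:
o = -10
u(y) = -2 + y
M(g) = -10
P(v) = 1/(-10 + v) (P(v) = 1/(v - 10) = 1/(-10 + v))
(P(4 + 5*(-4)) + u(2))**2 = (1/(-10 + (4 + 5*(-4))) + (-2 + 2))**2 = (1/(-10 + (4 - 20)) + 0)**2 = (1/(-10 - 16) + 0)**2 = (1/(-26) + 0)**2 = (-1/26 + 0)**2 = (-1/26)**2 = 1/676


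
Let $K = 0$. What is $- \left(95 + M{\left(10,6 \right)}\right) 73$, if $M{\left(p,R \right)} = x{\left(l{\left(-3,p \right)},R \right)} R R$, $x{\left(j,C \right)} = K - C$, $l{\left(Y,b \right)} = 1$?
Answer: $8833$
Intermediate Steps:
$x{\left(j,C \right)} = - C$ ($x{\left(j,C \right)} = 0 - C = - C$)
$M{\left(p,R \right)} = - R^{3}$ ($M{\left(p,R \right)} = - R R R = - R^{2} R = - R^{3}$)
$- \left(95 + M{\left(10,6 \right)}\right) 73 = - \left(95 - 6^{3}\right) 73 = - \left(95 - 216\right) 73 = - \left(-121\right) 73 = \left(-1\right) \left(-8833\right) = 8833$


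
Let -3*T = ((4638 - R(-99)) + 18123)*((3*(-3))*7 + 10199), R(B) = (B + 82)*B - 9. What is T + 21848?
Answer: -71224096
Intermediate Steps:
R(B) = -9 + B*(82 + B) (R(B) = (82 + B)*B - 9 = B*(82 + B) - 9 = -9 + B*(82 + B))
T = -71245944 (T = -((4638 - (-9 + (-99)**2 + 82*(-99))) + 18123)*((3*(-3))*7 + 10199)/3 = -((4638 - (-9 + 9801 - 8118)) + 18123)*(-9*7 + 10199)/3 = -((4638 - 1*1674) + 18123)*(-63 + 10199)/3 = -((4638 - 1674) + 18123)*10136/3 = -(2964 + 18123)*10136/3 = -7029*10136 = -1/3*213737832 = -71245944)
T + 21848 = -71245944 + 21848 = -71224096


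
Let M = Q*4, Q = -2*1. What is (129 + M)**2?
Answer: 14641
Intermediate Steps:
Q = -2
M = -8 (M = -2*4 = -8)
(129 + M)**2 = (129 - 8)**2 = 121**2 = 14641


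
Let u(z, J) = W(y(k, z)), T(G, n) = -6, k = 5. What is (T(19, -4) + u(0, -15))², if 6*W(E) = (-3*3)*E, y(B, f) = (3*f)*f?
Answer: 36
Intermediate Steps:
y(B, f) = 3*f²
W(E) = -3*E/2 (W(E) = ((-3*3)*E)/6 = (-9*E)/6 = -3*E/2)
u(z, J) = -9*z²/2
(T(19, -4) + u(0, -15))² = (-6 - 9/2*0²)² = (-6 - 9/2*0)² = (-6 + 0)² = (-6)² = 36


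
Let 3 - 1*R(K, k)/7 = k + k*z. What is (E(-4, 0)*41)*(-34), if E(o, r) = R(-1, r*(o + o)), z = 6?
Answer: -29274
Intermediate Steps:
R(K, k) = 21 - 49*k (R(K, k) = 21 - 7*(k + k*6) = 21 - 7*(k + 6*k) = 21 - 49*k)
E(o, r) = 21 - 98*o*r (E(o, r) = 21 - 49*r*(o + o) = 21 - 49*r*2*o = 21 - 98*o*r)
(E(-4, 0)*41)*(-34) = ((21 - 98*(-4)*0)*41)*(-34) = ((21 + 0)*41)*(-34) = (21*41)*(-34) = 861*(-34) = -29274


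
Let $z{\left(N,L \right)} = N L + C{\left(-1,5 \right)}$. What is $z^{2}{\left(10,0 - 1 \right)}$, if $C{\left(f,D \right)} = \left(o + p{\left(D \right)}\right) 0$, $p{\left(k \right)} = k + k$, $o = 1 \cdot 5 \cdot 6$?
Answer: $100$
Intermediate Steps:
$o = 30$ ($o = 1 \cdot 30 = 30$)
$p{\left(k \right)} = 2 k$
$C{\left(f,D \right)} = 0$ ($C{\left(f,D \right)} = \left(30 + 2 D\right) 0 = 0$)
$z{\left(N,L \right)} = L N$ ($z{\left(N,L \right)} = N L + 0 = L N + 0 = L N$)
$z^{2}{\left(10,0 - 1 \right)} = \left(\left(0 - 1\right) 10\right)^{2} = \left(\left(-1\right) 10\right)^{2} = \left(-10\right)^{2} = 100$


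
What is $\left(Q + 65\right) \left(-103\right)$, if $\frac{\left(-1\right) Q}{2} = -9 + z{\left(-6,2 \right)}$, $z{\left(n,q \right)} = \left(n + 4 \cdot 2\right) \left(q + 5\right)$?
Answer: $-5665$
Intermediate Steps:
$z{\left(n,q \right)} = \left(5 + q\right) \left(8 + n\right)$ ($z{\left(n,q \right)} = \left(n + 8\right) \left(5 + q\right) = \left(8 + n\right) \left(5 + q\right) = \left(5 + q\right) \left(8 + n\right)$)
$Q = -10$ ($Q = - 2 \left(-9 + \left(40 + 5 \left(-6\right) + 8 \cdot 2 - 12\right)\right) = - 2 \left(-9 + \left(40 - 30 + 16 - 12\right)\right) = - 2 \left(-9 + 14\right) = \left(-2\right) 5 = -10$)
$\left(Q + 65\right) \left(-103\right) = \left(-10 + 65\right) \left(-103\right) = 55 \left(-103\right) = -5665$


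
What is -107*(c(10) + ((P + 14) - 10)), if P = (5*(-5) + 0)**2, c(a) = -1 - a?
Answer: -66126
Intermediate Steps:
P = 625 (P = (-25 + 0)**2 = (-25)**2 = 625)
-107*(c(10) + ((P + 14) - 10)) = -107*((-1 - 1*10) + ((625 + 14) - 10)) = -107*((-1 - 10) + (639 - 10)) = -107*(-11 + 629) = -107*618 = -66126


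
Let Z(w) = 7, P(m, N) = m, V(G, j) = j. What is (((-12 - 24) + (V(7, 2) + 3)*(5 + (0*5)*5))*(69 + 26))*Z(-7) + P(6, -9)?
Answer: -7309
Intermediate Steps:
(((-12 - 24) + (V(7, 2) + 3)*(5 + (0*5)*5))*(69 + 26))*Z(-7) + P(6, -9) = (((-12 - 24) + (2 + 3)*(5 + (0*5)*5))*(69 + 26))*7 + 6 = ((-36 + 5*(5 + 0*5))*95)*7 + 6 = ((-36 + 5*(5 + 0))*95)*7 + 6 = ((-36 + 5*5)*95)*7 + 6 = ((-36 + 25)*95)*7 + 6 = -11*95*7 + 6 = -1045*7 + 6 = -7315 + 6 = -7309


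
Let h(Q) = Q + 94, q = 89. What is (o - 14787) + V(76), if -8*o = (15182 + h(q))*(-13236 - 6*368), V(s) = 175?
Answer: 59295041/2 ≈ 2.9648e+7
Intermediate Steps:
h(Q) = 94 + Q
o = 59324265/2 (o = -(15182 + (94 + 89))*(-13236 - 6*368)/8 = -(15182 + 183)*(-13236 - 2208)/8 = -15365*(-15444)/8 = -⅛*(-237297060) = 59324265/2 ≈ 2.9662e+7)
(o - 14787) + V(76) = (59324265/2 - 14787) + 175 = 59294691/2 + 175 = 59295041/2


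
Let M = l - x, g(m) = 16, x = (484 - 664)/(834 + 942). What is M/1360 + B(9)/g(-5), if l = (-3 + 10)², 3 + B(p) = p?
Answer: 82747/201280 ≈ 0.41110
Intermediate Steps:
B(p) = -3 + p
x = -15/148 (x = -180/1776 = -180*1/1776 = -15/148 ≈ -0.10135)
l = 49 (l = 7² = 49)
M = 7267/148 (M = 49 - 1*(-15/148) = 49 + 15/148 = 7267/148 ≈ 49.101)
M/1360 + B(9)/g(-5) = (7267/148)/1360 + (-3 + 9)/16 = (7267/148)*(1/1360) + 6*(1/16) = 7267/201280 + 3/8 = 82747/201280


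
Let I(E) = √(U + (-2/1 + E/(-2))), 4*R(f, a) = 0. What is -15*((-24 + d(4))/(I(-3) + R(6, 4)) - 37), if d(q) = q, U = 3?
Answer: 555 + 60*√10 ≈ 744.74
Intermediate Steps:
R(f, a) = 0 (R(f, a) = (¼)*0 = 0)
I(E) = √(1 - E/2) (I(E) = √(3 + (-2/1 + E/(-2))) = √(3 + (-2*1 + E*(-½))) = √(3 + (-2 - E/2)) = √(1 - E/2))
-15*((-24 + d(4))/(I(-3) + R(6, 4)) - 37) = -15*((-24 + 4)/(√(4 - 2*(-3))/2 + 0) - 37) = -15*(-20/(√(4 + 6)/2 + 0) - 37) = -15*(-20/(√10/2 + 0) - 37) = -15*(-20*√10/5 - 37) = -15*(-4*√10 - 37) = -15*(-37 - 4*√10) = 555 + 60*√10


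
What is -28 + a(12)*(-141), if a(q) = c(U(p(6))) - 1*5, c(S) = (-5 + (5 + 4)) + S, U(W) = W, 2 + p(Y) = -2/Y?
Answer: 442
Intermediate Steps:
p(Y) = -2 - 2/Y
c(S) = 4 + S (c(S) = (-5 + 9) + S = 4 + S)
a(q) = -10/3 (a(q) = (4 + (-2 - 2/6)) - 1*5 = (4 + (-2 - 2*1/6)) - 5 = (4 + (-2 - 1/3)) - 5 = (4 - 7/3) - 5 = 5/3 - 5 = -10/3)
-28 + a(12)*(-141) = -28 - 10/3*(-141) = -28 + 470 = 442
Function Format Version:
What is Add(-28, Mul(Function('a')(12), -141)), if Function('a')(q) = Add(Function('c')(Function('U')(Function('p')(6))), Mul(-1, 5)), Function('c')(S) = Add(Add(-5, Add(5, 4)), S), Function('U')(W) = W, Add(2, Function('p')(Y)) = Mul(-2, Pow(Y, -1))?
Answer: 442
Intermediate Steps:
Function('p')(Y) = Add(-2, Mul(-2, Pow(Y, -1)))
Function('c')(S) = Add(4, S) (Function('c')(S) = Add(Add(-5, 9), S) = Add(4, S))
Function('a')(q) = Rational(-10, 3) (Function('a')(q) = Add(Add(4, Add(-2, Mul(-2, Pow(6, -1)))), Mul(-1, 5)) = Add(Add(4, Add(-2, Mul(-2, Rational(1, 6)))), -5) = Add(Add(4, Add(-2, Rational(-1, 3))), -5) = Add(Add(4, Rational(-7, 3)), -5) = Add(Rational(5, 3), -5) = Rational(-10, 3))
Add(-28, Mul(Function('a')(12), -141)) = Add(-28, Mul(Rational(-10, 3), -141)) = Add(-28, 470) = 442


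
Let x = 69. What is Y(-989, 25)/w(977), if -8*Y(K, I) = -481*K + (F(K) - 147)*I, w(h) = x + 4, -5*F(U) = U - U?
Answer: -236017/292 ≈ -808.28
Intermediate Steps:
F(U) = 0 (F(U) = -(U - U)/5 = -⅕*0 = 0)
w(h) = 73 (w(h) = 69 + 4 = 73)
Y(K, I) = 147*I/8 + 481*K/8 (Y(K, I) = -(-481*K + (0 - 147)*I)/8 = -(-481*K - 147*I)/8 = 147*I/8 + 481*K/8)
Y(-989, 25)/w(977) = ((147/8)*25 + (481/8)*(-989))/73 = (3675/8 - 475709/8)*(1/73) = -236017/4*1/73 = -236017/292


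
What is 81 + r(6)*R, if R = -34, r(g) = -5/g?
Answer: 328/3 ≈ 109.33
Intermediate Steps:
81 + r(6)*R = 81 - 5/6*(-34) = 81 + 85/3 = 328/3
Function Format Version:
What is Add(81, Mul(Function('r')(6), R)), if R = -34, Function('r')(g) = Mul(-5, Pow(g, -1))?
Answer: Rational(328, 3) ≈ 109.33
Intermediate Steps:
Add(81, Mul(Function('r')(6), R)) = Add(81, Mul(Mul(-5, Pow(6, -1)), -34)) = Add(81, Mul(Mul(-5, Rational(1, 6)), -34)) = Add(81, Mul(Rational(-5, 6), -34)) = Add(81, Rational(85, 3)) = Rational(328, 3)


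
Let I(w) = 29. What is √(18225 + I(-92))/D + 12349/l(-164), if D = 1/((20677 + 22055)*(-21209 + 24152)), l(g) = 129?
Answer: 12349/129 + 125760276*√18254 ≈ 1.6991e+10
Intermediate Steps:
D = 1/125760276 (D = 1/(42732*2943) = 1/125760276 ≈ 7.9516e-9)
√(18225 + I(-92))/D + 12349/l(-164) = √(18225 + 29)/(1/125760276) + 12349/129 = √18254*125760276 + 12349*(1/129) = 125760276*√18254 + 12349/129 = 12349/129 + 125760276*√18254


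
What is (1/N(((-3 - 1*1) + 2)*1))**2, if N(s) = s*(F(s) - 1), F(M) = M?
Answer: 1/36 ≈ 0.027778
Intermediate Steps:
N(s) = s*(-1 + s) (N(s) = s*(s - 1) = s*(-1 + s))
(1/N(((-3 - 1*1) + 2)*1))**2 = (1/((((-3 - 1*1) + 2)*1)*(-1 + ((-3 - 1*1) + 2)*1)))**2 = (1/((((-3 - 1) + 2)*1)*(-1 + ((-3 - 1) + 2)*1)))**2 = (1/(((-4 + 2)*1)*(-1 + (-4 + 2)*1)))**2 = (1/((-2*1)*(-1 - 2*1)))**2 = (1/(-2*(-1 - 2)))**2 = (1/(-2*(-3)))**2 = (1/6)**2 = 1/36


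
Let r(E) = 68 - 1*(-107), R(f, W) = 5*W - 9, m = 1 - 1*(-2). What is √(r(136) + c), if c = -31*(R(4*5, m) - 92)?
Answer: √2841 ≈ 53.301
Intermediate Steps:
m = 3 (m = 1 + 2 = 3)
R(f, W) = -9 + 5*W
r(E) = 175 (r(E) = 68 + 107 = 175)
c = 2666 (c = -31*((-9 + 5*3) - 92) = -31*((-9 + 15) - 92) = -31*(6 - 92) = -31*(-86) = 2666)
√(r(136) + c) = √(175 + 2666) = √2841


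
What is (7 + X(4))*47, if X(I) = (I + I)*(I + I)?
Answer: 3337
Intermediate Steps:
X(I) = 4*I² (X(I) = (2*I)*(2*I) = 4*I²)
(7 + X(4))*47 = (7 + 4*4²)*47 = (7 + 4*16)*47 = (7 + 64)*47 = 71*47 = 3337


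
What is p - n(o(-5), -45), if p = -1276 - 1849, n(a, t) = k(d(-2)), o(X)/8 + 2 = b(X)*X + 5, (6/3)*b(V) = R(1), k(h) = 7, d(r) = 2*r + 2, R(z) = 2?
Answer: -3132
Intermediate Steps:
d(r) = 2 + 2*r
b(V) = 1 (b(V) = (½)*2 = 1)
o(X) = 24 + 8*X (o(X) = -16 + 8*(1*X + 5) = -16 + 8*(X + 5) = -16 + 8*(5 + X) = -16 + (40 + 8*X) = 24 + 8*X)
n(a, t) = 7
p = -3125
p - n(o(-5), -45) = -3125 - 1*7 = -3125 - 7 = -3132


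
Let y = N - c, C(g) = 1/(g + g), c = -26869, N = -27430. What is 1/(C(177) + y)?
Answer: -354/198593 ≈ -0.0017825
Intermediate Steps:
C(g) = 1/(2*g)
y = -561 (y = -27430 - 1*(-26869) = -27430 + 26869 = -561)
1/(C(177) + y) = 1/((½)/177 - 561) = 1/((½)*(1/177) - 561) = 1/(1/354 - 561) = 1/(-198593/354) = -354/198593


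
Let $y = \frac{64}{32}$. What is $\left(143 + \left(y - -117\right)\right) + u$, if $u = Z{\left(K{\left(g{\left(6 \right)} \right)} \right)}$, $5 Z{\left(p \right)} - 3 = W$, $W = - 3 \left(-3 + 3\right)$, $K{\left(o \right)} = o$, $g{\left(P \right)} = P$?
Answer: $\frac{1313}{5} \approx 262.6$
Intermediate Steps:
$W = 0$ ($W = \left(-3\right) 0 = 0$)
$y = 2$ ($y = 64 \cdot \frac{1}{32} = 2$)
$Z{\left(p \right)} = \frac{3}{5}$ ($Z{\left(p \right)} = \frac{3}{5} + \frac{1}{5} \cdot 0 = \frac{3}{5} + 0 = \frac{3}{5}$)
$u = \frac{3}{5} \approx 0.6$
$\left(143 + \left(y - -117\right)\right) + u = \left(143 + \left(2 - -117\right)\right) + \frac{3}{5} = \left(143 + \left(2 + 117\right)\right) + \frac{3}{5} = \left(143 + 119\right) + \frac{3}{5} = 262 + \frac{3}{5} = \frac{1313}{5}$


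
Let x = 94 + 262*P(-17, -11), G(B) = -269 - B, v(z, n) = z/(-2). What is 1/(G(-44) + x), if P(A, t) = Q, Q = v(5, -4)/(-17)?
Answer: -17/1572 ≈ -0.010814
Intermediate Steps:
v(z, n) = -z/2 (v(z, n) = z*(-1/2) = -z/2)
Q = 5/34 (Q = -1/2*5/(-17) = -5/2*(-1/17) = 5/34 ≈ 0.14706)
P(A, t) = 5/34
x = 2253/17 (x = 94 + 262*(5/34) = 94 + 655/17 = 2253/17 ≈ 132.53)
1/(G(-44) + x) = 1/((-269 - 1*(-44)) + 2253/17) = 1/((-269 + 44) + 2253/17) = 1/(-225 + 2253/17) = 1/(-1572/17) = -17/1572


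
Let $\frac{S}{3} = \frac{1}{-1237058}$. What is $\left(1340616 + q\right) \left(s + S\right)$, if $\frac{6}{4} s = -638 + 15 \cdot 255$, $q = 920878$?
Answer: $\frac{8915948782529201}{1855587} \approx 4.8049 \cdot 10^{9}$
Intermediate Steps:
$S = - \frac{3}{1237058}$ ($S = \frac{3}{-1237058} = 3 \left(- \frac{1}{1237058}\right) = - \frac{3}{1237058} \approx -2.4251 \cdot 10^{-6}$)
$s = \frac{6374}{3}$ ($s = \frac{2 \left(-638 + 15 \cdot 255\right)}{3} = \frac{2 \left(-638 + 3825\right)}{3} = \frac{2}{3} \cdot 3187 = \frac{6374}{3} \approx 2124.7$)
$\left(1340616 + q\right) \left(s + S\right) = \left(1340616 + 920878\right) \left(\frac{6374}{3} - \frac{3}{1237058}\right) = 2261494 \cdot \frac{7885007683}{3711174} = \frac{8915948782529201}{1855587}$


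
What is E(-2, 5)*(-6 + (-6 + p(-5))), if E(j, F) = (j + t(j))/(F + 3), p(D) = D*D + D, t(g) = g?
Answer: -4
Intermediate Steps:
p(D) = D + D² (p(D) = D² + D = D + D²)
E(j, F) = 2*j/(3 + F) (E(j, F) = (j + j)/(F + 3) = (2*j)/(3 + F) = 2*j/(3 + F))
E(-2, 5)*(-6 + (-6 + p(-5))) = (2*(-2)/(3 + 5))*(-6 + (-6 - 5*(1 - 5))) = (2*(-2)/8)*(-6 + (-6 - 5*(-4))) = (2*(-2)*(⅛))*(-6 + (-6 + 20)) = -(-6 + 14)/2 = -½*8 = -4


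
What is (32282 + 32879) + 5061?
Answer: 70222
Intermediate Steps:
(32282 + 32879) + 5061 = 65161 + 5061 = 70222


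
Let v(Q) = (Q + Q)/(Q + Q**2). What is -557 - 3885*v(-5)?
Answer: 2771/2 ≈ 1385.5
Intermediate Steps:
v(Q) = 2*Q/(Q + Q**2) (v(Q) = (2*Q)/(Q + Q**2) = 2*Q/(Q + Q**2))
-557 - 3885*v(-5) = -557 - 3885*2/(1 - 5) = -557 - 3885*2/(-4) = -557 - 3885*2*(-1/4) = -557 - 3885*(-1)/2 = -557 - 105*(-37/2) = -557 + 3885/2 = 2771/2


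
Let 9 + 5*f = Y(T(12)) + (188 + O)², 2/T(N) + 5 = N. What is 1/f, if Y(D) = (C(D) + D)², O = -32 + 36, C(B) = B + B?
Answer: 245/1805931 ≈ 0.00013566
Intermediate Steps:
C(B) = 2*B
T(N) = 2/(-5 + N)
O = 4
Y(D) = 9*D² (Y(D) = (2*D + D)² = (3*D)² = 9*D²)
f = 1805931/245 (f = -9/5 + (9*(2/(-5 + 12))² + (188 + 4)²)/5 = -9/5 + (9*(2/7)² + 192²)/5 = -9/5 + (9*(2*(⅐))² + 36864)/5 = -9/5 + (9*(2/7)² + 36864)/5 = -9/5 + (9*(4/49) + 36864)/5 = -9/5 + (36/49 + 36864)/5 = -9/5 + (⅕)*(1806372/49) = -9/5 + 1806372/245 = 1805931/245 ≈ 7371.1)
1/f = 1/(1805931/245) = 245/1805931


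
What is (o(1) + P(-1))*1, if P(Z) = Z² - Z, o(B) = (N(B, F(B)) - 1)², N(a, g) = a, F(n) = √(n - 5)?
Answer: 2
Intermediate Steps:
F(n) = √(-5 + n)
o(B) = (-1 + B)² (o(B) = (B - 1)² = (-1 + B)²)
(o(1) + P(-1))*1 = ((-1 + 1)² - (-1 - 1))*1 = (0² - 1*(-2))*1 = (0 + 2)*1 = 2*1 = 2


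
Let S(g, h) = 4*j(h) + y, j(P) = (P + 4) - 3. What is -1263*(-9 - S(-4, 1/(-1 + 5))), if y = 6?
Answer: 25260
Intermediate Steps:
j(P) = 1 + P (j(P) = (4 + P) - 3 = 1 + P)
S(g, h) = 10 + 4*h (S(g, h) = 4*(1 + h) + 6 = (4 + 4*h) + 6 = 10 + 4*h)
-1263*(-9 - S(-4, 1/(-1 + 5))) = -1263*(-9 - (10 + 4/(-1 + 5))) = -1263*(-9 - (10 + 4/4)) = -1263*(-9 - (10 + 4*(1/4))) = -1263*(-9 - (10 + 1)) = -1263*(-9 - 1*11) = -1263*(-9 - 11) = -1263*(-20) = 25260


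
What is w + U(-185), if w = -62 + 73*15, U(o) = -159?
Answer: 874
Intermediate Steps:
w = 1033 (w = -62 + 1095 = 1033)
w + U(-185) = 1033 - 159 = 874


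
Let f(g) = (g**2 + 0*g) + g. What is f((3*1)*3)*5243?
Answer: 471870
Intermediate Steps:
f(g) = g + g**2 (f(g) = (g**2 + 0) + g = g**2 + g = g + g**2)
f((3*1)*3)*5243 = (((3*1)*3)*(1 + (3*1)*3))*5243 = ((3*3)*(1 + 3*3))*5243 = (9*(1 + 9))*5243 = (9*10)*5243 = 90*5243 = 471870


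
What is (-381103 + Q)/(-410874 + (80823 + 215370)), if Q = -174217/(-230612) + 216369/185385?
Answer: 5430945134430829/1634280918835740 ≈ 3.3231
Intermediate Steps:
Q = 27398168791/14250668540 (Q = -174217*(-1/230612) + 216369*(1/185385) = 174217/230612 + 72123/61795 = 27398168791/14250668540 ≈ 1.9226)
(-381103 + Q)/(-410874 + (80823 + 215370)) = (-381103 + 27398168791/14250668540)/(-410874 + (80823 + 215370)) = -5430945134430829/(14250668540*(-410874 + 296193)) = -5430945134430829/14250668540/(-114681) = -5430945134430829/14250668540*(-1/114681) = 5430945134430829/1634280918835740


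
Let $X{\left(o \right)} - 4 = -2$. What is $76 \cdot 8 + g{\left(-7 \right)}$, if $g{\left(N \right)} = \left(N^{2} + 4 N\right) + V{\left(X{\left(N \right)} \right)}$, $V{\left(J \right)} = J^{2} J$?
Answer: $637$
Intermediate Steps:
$X{\left(o \right)} = 2$ ($X{\left(o \right)} = 4 - 2 = 2$)
$V{\left(J \right)} = J^{3}$
$g{\left(N \right)} = 8 + N^{2} + 4 N$ ($g{\left(N \right)} = \left(N^{2} + 4 N\right) + 2^{3} = \left(N^{2} + 4 N\right) + 8 = 8 + N^{2} + 4 N$)
$76 \cdot 8 + g{\left(-7 \right)} = 76 \cdot 8 + \left(8 + \left(-7\right)^{2} + 4 \left(-7\right)\right) = 608 + \left(8 + 49 - 28\right) = 608 + 29 = 637$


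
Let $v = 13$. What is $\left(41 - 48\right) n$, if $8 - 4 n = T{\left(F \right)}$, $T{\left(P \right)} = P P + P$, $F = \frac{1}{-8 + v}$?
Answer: $- \frac{679}{50} \approx -13.58$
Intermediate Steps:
$F = \frac{1}{5}$ ($F = \frac{1}{-8 + 13} = \frac{1}{5} \approx 0.2$)
$T{\left(P \right)} = P + P^{2}$ ($T{\left(P \right)} = P^{2} + P = P + P^{2}$)
$n = \frac{97}{50}$ ($n = 2 - \frac{\frac{1}{5} \left(1 + \frac{1}{5}\right)}{4} = 2 - \frac{\frac{1}{5} \cdot \frac{6}{5}}{4} = 2 - \frac{3}{50} = \frac{97}{50} \approx 1.94$)
$\left(41 - 48\right) n = \left(41 - 48\right) \frac{97}{50} = \left(-7\right) \frac{97}{50} = - \frac{679}{50}$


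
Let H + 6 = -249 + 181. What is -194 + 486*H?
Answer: -36158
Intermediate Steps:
H = -74 (H = -6 + (-249 + 181) = -6 - 68 = -74)
-194 + 486*H = -194 + 486*(-74) = -194 - 35964 = -36158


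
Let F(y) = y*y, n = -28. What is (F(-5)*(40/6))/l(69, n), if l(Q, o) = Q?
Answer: 500/207 ≈ 2.4155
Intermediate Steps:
F(y) = y²
(F(-5)*(40/6))/l(69, n) = ((-5)²*(40/6))/69 = (25*(40*(⅙)))*(1/69) = (25*(20/3))*(1/69) = (500/3)*(1/69) = 500/207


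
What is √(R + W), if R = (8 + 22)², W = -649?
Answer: √251 ≈ 15.843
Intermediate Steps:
R = 900 (R = 30² = 900)
√(R + W) = √(900 - 649) = √251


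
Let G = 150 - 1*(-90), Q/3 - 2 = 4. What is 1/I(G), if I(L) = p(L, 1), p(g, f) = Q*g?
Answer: 1/4320 ≈ 0.00023148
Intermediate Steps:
Q = 18 (Q = 6 + 3*4 = 6 + 12 = 18)
G = 240 (G = 150 + 90 = 240)
p(g, f) = 18*g
I(L) = 18*L
1/I(G) = 1/(18*240) = 1/4320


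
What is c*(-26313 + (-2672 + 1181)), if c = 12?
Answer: -333648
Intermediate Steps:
c*(-26313 + (-2672 + 1181)) = 12*(-26313 + (-2672 + 1181)) = 12*(-26313 - 1491) = 12*(-27804) = -333648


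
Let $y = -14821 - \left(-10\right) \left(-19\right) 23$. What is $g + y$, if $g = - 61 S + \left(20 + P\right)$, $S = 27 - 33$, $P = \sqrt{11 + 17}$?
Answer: $-18805 + 2 \sqrt{7} \approx -18800.0$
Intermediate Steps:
$P = 2 \sqrt{7}$ ($P = \sqrt{28} = 2 \sqrt{7} \approx 5.2915$)
$S = -6$
$y = -19191$ ($y = -14821 - 190 \cdot 23 = -14821 - 4370 = -19191$)
$g = 386 + 2 \sqrt{7}$ ($g = \left(-61\right) \left(-6\right) + \left(20 + 2 \sqrt{7}\right) = 366 + \left(20 + 2 \sqrt{7}\right) = 386 + 2 \sqrt{7} \approx 391.29$)
$g + y = \left(386 + 2 \sqrt{7}\right) - 19191 = -18805 + 2 \sqrt{7}$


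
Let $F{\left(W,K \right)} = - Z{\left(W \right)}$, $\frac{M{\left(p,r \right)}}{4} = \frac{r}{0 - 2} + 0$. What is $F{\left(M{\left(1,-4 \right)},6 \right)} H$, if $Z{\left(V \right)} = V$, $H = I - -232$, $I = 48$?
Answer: $-2240$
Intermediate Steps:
$M{\left(p,r \right)} = - 2 r$ ($M{\left(p,r \right)} = 4 \left(\frac{r}{0 - 2} + 0\right) = 4 \left(\frac{r}{-2} + 0\right) = 4 \left(- \frac{r}{2} + 0\right) = 4 \left(- \frac{r}{2}\right) = - 2 r$)
$H = 280$ ($H = 48 - -232 = 48 + 232 = 280$)
$F{\left(W,K \right)} = - W$
$F{\left(M{\left(1,-4 \right)},6 \right)} H = - \left(-2\right) \left(-4\right) 280 = \left(-1\right) 8 \cdot 280 = \left(-8\right) 280 = -2240$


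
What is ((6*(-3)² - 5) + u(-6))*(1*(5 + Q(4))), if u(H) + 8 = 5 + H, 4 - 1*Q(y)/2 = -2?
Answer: 680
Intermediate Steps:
Q(y) = 12 (Q(y) = 8 - 2*(-2) = 8 + 4 = 12)
u(H) = -3 + H (u(H) = -8 + (5 + H) = -3 + H)
((6*(-3)² - 5) + u(-6))*(1*(5 + Q(4))) = ((6*(-3)² - 5) + (-3 - 6))*(1*(5 + 12)) = ((6*9 - 5) - 9)*(1*17) = ((54 - 5) - 9)*17 = (49 - 9)*17 = 40*17 = 680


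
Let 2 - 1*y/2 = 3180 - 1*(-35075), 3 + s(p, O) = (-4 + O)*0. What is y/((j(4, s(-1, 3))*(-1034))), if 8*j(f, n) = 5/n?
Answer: -918072/2585 ≈ -355.15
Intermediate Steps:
s(p, O) = -3 (s(p, O) = -3 + (-4 + O)*0 = -3 + 0 = -3)
y = -76506 (y = 4 - 2*(3180 - 1*(-35075)) = 4 - 2*(3180 + 35075) = 4 - 2*38255 = 4 - 76510 = -76506)
j(f, n) = 5/(8*n) (j(f, n) = (5/n)/8 = 5/(8*n))
y/((j(4, s(-1, 3))*(-1034))) = -76506/(((5/8)/(-3))*(-1034)) = -76506/(((5/8)*(-⅓))*(-1034)) = -76506/((-5/24*(-1034))) = -76506/2585/12 = -76506*12/2585 = -918072/2585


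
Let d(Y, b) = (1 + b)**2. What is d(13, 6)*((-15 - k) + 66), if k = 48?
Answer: 147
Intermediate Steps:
d(13, 6)*((-15 - k) + 66) = (1 + 6)**2*((-15 - 1*48) + 66) = 7**2*((-15 - 48) + 66) = 49*(-63 + 66) = 49*3 = 147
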